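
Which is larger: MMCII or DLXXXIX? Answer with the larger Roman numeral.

MMCII = 2102
DLXXXIX = 589
2102 is larger

MMCII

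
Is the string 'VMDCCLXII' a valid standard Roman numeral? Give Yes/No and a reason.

'VMDCCLXII': Invalid subtractive combination: VM

No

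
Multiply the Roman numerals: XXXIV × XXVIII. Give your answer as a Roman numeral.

XXXIV = 34
XXVIII = 28
34 × 28 = 952

CMLII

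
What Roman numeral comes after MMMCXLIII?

MMMCXLIII = 3143; next is 3144

MMMCXLIV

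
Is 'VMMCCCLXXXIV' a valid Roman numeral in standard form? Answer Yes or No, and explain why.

'VMMCCCLXXXIV': V should not appear more than once

No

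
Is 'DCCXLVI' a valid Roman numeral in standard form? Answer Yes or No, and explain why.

'DCCXLVI': Check the rules: uses only the symbols I, V, X, L, C, D, M; no symbol is repeated more than three times in a row; V, L and D each appear at most once; the only place a smaller symbol precedes a larger one is the allowed subtractive pair XL, the symbol right after such a pair (if any) is smaller than the pair's first symbol, and otherwise the values never increase from left to right. Value: D (500) + C (100) + C (100) + XL (40) + V (5) + I (1) = 746. So it is a valid standard Roman numeral.

Yes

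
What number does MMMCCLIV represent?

MMMCCLIV: M=1000, M=1000, M=1000, C=100, C=100, L=50, IV=4
1000 + 1000 + 1000 + 100 + 100 + 50 + 4 = 3254

3254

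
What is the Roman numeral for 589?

Convert 589 to Roman numerals:
  589 contains 1×500 (D)
  89 contains 1×50 (L)
  39 contains 3×10 (XXX)
  9 contains 1×9 (IX)

DLXXXIX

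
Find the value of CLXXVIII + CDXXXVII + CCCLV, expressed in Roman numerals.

CLXXVIII = 178, CDXXXVII = 437, CCCLV = 355
178 + 437 = 615
615 + 355 = 970

CMLXX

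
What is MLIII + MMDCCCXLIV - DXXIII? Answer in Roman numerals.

MLIII = 1053, MMDCCCXLIV = 2844, DXXIII = 523
1053 + 2844 = 3897
3897 - 523 = 3374

MMMCCCLXXIV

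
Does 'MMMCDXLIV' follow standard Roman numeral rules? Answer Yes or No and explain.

'MMMCDXLIV': Check the rules: uses only the symbols I, V, X, L, C, D, M; no symbol is repeated more than three times in a row; V, L and D each appear at most once; the only places a smaller symbol precedes a larger one are the allowed subtractive pairs CD, XL, IV, the symbol right after such a pair (if any) is smaller than the pair's first symbol, and otherwise the values never increase from left to right. Value: M (1000) + M (1000) + M (1000) + CD (400) + XL (40) + IV (4) = 3444. So it is a valid standard Roman numeral.

Yes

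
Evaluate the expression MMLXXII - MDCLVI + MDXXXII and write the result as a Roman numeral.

MMLXXII = 2072, MDCLVI = 1656, MDXXXII = 1532
2072 - 1656 = 416
416 + 1532 = 1948

MCMXLVIII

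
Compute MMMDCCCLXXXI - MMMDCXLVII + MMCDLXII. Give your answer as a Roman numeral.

MMMDCCCLXXXI = 3881, MMMDCXLVII = 3647, MMCDLXII = 2462
3881 - 3647 = 234
234 + 2462 = 2696

MMDCXCVI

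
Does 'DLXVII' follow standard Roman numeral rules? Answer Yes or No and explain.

'DLXVII': Check the rules: uses only the symbols I, V, X, L, C, D, M; no symbol is repeated more than three times in a row; V, L and D each appear at most once; no smaller symbol precedes a larger one (values never increase from left to right). Value: D (500) + L (50) + X (10) + V (5) + I (1) + I (1) = 567. So it is a valid standard Roman numeral.

Yes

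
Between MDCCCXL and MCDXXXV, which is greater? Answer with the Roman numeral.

MDCCCXL = 1840
MCDXXXV = 1435
1840 is larger

MDCCCXL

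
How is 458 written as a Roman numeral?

Convert 458 to Roman numerals:
  458 contains 1×400 (CD)
  58 contains 1×50 (L)
  8 contains 1×5 (V)
  3 contains 3×1 (III)

CDLVIII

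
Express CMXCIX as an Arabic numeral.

CMXCIX: CM=900, XC=90, IX=9
900 + 90 + 9 = 999

999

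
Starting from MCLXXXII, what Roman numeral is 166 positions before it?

MCLXXXII = 1182
1182 - 166 = 1016

MXVI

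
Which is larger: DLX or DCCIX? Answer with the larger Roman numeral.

DLX = 560
DCCIX = 709
709 is larger

DCCIX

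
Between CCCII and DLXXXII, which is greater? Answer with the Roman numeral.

CCCII = 302
DLXXXII = 582
582 is larger

DLXXXII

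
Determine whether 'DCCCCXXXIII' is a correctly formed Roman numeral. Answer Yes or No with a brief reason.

'DCCCCXXXIII': More than 3 consecutive C's

No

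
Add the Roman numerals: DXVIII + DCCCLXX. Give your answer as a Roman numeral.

DXVIII = 518
DCCCLXX = 870
518 + 870 = 1388

MCCCLXXXVIII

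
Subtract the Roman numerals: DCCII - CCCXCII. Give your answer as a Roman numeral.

DCCII = 702
CCCXCII = 392
702 - 392 = 310

CCCX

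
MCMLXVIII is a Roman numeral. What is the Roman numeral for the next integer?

MCMLXVIII = 1968; next is 1969

MCMLXIX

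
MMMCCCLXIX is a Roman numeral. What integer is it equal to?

MMMCCCLXIX: M=1000, M=1000, M=1000, C=100, C=100, C=100, L=50, X=10, IX=9
1000 + 1000 + 1000 + 100 + 100 + 100 + 50 + 10 + 9 = 3369

3369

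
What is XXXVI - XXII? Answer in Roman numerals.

XXXVI = 36
XXII = 22
36 - 22 = 14

XIV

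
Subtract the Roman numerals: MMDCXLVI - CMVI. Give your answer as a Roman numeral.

MMDCXLVI = 2646
CMVI = 906
2646 - 906 = 1740

MDCCXL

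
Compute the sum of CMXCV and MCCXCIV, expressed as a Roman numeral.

CMXCV = 995
MCCXCIV = 1294
995 + 1294 = 2289

MMCCLXXXIX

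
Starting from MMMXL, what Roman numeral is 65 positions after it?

MMMXL = 3040
3040 + 65 = 3105

MMMCV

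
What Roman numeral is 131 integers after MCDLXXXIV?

MCDLXXXIV = 1484
1484 + 131 = 1615

MDCXV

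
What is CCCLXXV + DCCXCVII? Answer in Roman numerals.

CCCLXXV = 375
DCCXCVII = 797
375 + 797 = 1172

MCLXXII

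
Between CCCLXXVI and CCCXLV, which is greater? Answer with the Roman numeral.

CCCLXXVI = 376
CCCXLV = 345
376 is larger

CCCLXXVI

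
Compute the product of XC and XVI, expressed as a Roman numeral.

XC = 90
XVI = 16
90 × 16 = 1440

MCDXL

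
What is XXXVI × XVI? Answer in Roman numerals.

XXXVI = 36
XVI = 16
36 × 16 = 576

DLXXVI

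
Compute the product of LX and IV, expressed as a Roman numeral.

LX = 60
IV = 4
60 × 4 = 240

CCXL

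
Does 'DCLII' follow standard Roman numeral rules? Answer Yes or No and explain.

'DCLII': Check the rules: uses only the symbols I, V, X, L, C, D, M; no symbol is repeated more than three times in a row; V, L and D each appear at most once; no smaller symbol precedes a larger one (values never increase from left to right). Value: D (500) + C (100) + L (50) + I (1) + I (1) = 652. So it is a valid standard Roman numeral.

Yes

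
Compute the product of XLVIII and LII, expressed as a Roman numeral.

XLVIII = 48
LII = 52
48 × 52 = 2496

MMCDXCVI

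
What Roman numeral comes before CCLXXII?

CCLXXII = 272; previous is 271

CCLXXI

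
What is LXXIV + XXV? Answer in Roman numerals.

LXXIV = 74
XXV = 25
74 + 25 = 99

XCIX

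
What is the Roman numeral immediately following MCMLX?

MCMLX = 1960; next is 1961

MCMLXI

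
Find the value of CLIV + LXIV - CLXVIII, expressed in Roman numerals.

CLIV = 154, LXIV = 64, CLXVIII = 168
154 + 64 = 218
218 - 168 = 50

L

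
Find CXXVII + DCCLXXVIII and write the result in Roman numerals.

CXXVII = 127
DCCLXXVIII = 778
127 + 778 = 905

CMV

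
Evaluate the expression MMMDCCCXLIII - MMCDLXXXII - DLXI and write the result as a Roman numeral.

MMMDCCCXLIII = 3843, MMCDLXXXII = 2482, DLXI = 561
3843 - 2482 = 1361
1361 - 561 = 800

DCCC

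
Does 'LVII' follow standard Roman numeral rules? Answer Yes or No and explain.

'LVII': Check the rules: uses only the symbols I, V, X, L, C, D, M; no symbol is repeated more than three times in a row; V, L and D each appear at most once; no smaller symbol precedes a larger one (values never increase from left to right). Value: L (50) + V (5) + I (1) + I (1) = 57. So it is a valid standard Roman numeral.

Yes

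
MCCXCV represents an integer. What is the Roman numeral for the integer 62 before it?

MCCXCV = 1295
1295 - 62 = 1233

MCCXXXIII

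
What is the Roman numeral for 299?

Convert 299 to Roman numerals:
  299 contains 2×100 (CC)
  99 contains 1×90 (XC)
  9 contains 1×9 (IX)

CCXCIX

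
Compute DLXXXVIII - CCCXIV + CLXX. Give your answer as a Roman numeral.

DLXXXVIII = 588, CCCXIV = 314, CLXX = 170
588 - 314 = 274
274 + 170 = 444

CDXLIV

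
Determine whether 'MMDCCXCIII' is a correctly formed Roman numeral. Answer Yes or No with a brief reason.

'MMDCCXCIII': Check the rules: uses only the symbols I, V, X, L, C, D, M; no symbol is repeated more than three times in a row; V, L and D each appear at most once; the only place a smaller symbol precedes a larger one is the allowed subtractive pair XC, the symbol right after such a pair (if any) is smaller than the pair's first symbol, and otherwise the values never increase from left to right. Value: M (1000) + M (1000) + D (500) + C (100) + C (100) + XC (90) + I (1) + I (1) + I (1) = 2793. So it is a valid standard Roman numeral.

Yes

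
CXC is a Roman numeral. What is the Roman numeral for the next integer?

CXC = 190; next is 191

CXCI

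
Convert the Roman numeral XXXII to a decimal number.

XXXII: X=10, X=10, X=10, I=1, I=1
10 + 10 + 10 + 1 + 1 = 32

32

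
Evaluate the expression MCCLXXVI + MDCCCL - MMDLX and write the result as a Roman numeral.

MCCLXXVI = 1276, MDCCCL = 1850, MMDLX = 2560
1276 + 1850 = 3126
3126 - 2560 = 566

DLXVI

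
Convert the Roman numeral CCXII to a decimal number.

CCXII: C=100, C=100, X=10, I=1, I=1
100 + 100 + 10 + 1 + 1 = 212

212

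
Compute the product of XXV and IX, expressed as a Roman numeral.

XXV = 25
IX = 9
25 × 9 = 225

CCXXV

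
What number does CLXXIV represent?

CLXXIV: C=100, L=50, X=10, X=10, IV=4
100 + 50 + 10 + 10 + 4 = 174

174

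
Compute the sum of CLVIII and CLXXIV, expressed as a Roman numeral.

CLVIII = 158
CLXXIV = 174
158 + 174 = 332

CCCXXXII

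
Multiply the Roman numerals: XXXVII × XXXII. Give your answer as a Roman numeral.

XXXVII = 37
XXXII = 32
37 × 32 = 1184

MCLXXXIV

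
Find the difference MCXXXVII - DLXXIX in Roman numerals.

MCXXXVII = 1137
DLXXIX = 579
1137 - 579 = 558

DLVIII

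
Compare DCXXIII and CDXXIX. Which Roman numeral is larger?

DCXXIII = 623
CDXXIX = 429
623 is larger

DCXXIII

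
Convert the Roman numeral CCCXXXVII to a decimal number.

CCCXXXVII: C=100, C=100, C=100, X=10, X=10, X=10, V=5, I=1, I=1
100 + 100 + 100 + 10 + 10 + 10 + 5 + 1 + 1 = 337

337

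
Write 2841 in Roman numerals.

Convert 2841 to Roman numerals:
  2841 contains 2×1000 (MM)
  841 contains 1×500 (D)
  341 contains 3×100 (CCC)
  41 contains 1×40 (XL)
  1 contains 1×1 (I)

MMDCCCXLI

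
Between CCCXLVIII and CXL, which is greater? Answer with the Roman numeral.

CCCXLVIII = 348
CXL = 140
348 is larger

CCCXLVIII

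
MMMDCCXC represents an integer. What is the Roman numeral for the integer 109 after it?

MMMDCCXC = 3790
3790 + 109 = 3899

MMMDCCCXCIX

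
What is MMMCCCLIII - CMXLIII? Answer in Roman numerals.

MMMCCCLIII = 3353
CMXLIII = 943
3353 - 943 = 2410

MMCDX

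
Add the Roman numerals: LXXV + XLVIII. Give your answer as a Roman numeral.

LXXV = 75
XLVIII = 48
75 + 48 = 123

CXXIII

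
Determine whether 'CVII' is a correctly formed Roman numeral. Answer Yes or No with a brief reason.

'CVII': Check the rules: uses only the symbols I, V, X, L, C, D, M; no symbol is repeated more than three times in a row; V, L and D each appear at most once; no smaller symbol precedes a larger one (values never increase from left to right). Value: C (100) + V (5) + I (1) + I (1) = 107. So it is a valid standard Roman numeral.

Yes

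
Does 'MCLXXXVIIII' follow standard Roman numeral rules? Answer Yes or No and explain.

'MCLXXXVIIII': More than 3 consecutive I's

No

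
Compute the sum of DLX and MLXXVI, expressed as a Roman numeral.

DLX = 560
MLXXVI = 1076
560 + 1076 = 1636

MDCXXXVI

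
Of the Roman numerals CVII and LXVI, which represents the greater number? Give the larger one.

CVII = 107
LXVI = 66
107 is larger

CVII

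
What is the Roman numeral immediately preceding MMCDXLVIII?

MMCDXLVIII = 2448; previous is 2447

MMCDXLVII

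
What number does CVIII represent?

CVIII: C=100, V=5, I=1, I=1, I=1
100 + 5 + 1 + 1 + 1 = 108

108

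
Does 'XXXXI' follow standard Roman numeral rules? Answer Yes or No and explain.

'XXXXI': More than 3 consecutive X's

No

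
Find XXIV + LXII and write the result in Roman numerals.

XXIV = 24
LXII = 62
24 + 62 = 86

LXXXVI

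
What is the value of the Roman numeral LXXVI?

LXXVI: L=50, X=10, X=10, V=5, I=1
50 + 10 + 10 + 5 + 1 = 76

76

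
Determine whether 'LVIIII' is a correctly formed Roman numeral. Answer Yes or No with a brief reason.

'LVIIII': More than 3 consecutive I's

No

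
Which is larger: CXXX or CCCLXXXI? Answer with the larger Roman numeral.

CXXX = 130
CCCLXXXI = 381
381 is larger

CCCLXXXI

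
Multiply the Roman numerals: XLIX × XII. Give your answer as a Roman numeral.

XLIX = 49
XII = 12
49 × 12 = 588

DLXXXVIII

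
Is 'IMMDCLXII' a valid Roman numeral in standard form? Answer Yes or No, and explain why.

'IMMDCLXII': Invalid subtractive combination: IM

No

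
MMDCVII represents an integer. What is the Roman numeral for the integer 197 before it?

MMDCVII = 2607
2607 - 197 = 2410

MMCDX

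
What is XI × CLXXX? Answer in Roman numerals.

XI = 11
CLXXX = 180
11 × 180 = 1980

MCMLXXX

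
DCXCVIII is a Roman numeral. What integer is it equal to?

DCXCVIII: D=500, C=100, XC=90, V=5, I=1, I=1, I=1
500 + 100 + 90 + 5 + 1 + 1 + 1 = 698

698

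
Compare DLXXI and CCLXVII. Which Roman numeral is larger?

DLXXI = 571
CCLXVII = 267
571 is larger

DLXXI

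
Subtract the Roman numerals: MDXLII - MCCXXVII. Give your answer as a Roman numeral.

MDXLII = 1542
MCCXXVII = 1227
1542 - 1227 = 315

CCCXV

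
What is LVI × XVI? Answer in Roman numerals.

LVI = 56
XVI = 16
56 × 16 = 896

DCCCXCVI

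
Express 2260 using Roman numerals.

Convert 2260 to Roman numerals:
  2260 contains 2×1000 (MM)
  260 contains 2×100 (CC)
  60 contains 1×50 (L)
  10 contains 1×10 (X)

MMCCLX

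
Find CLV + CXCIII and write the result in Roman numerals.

CLV = 155
CXCIII = 193
155 + 193 = 348

CCCXLVIII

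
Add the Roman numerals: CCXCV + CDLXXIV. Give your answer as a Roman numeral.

CCXCV = 295
CDLXXIV = 474
295 + 474 = 769

DCCLXIX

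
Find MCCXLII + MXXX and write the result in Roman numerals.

MCCXLII = 1242
MXXX = 1030
1242 + 1030 = 2272

MMCCLXXII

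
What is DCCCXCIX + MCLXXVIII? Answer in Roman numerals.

DCCCXCIX = 899
MCLXXVIII = 1178
899 + 1178 = 2077

MMLXXVII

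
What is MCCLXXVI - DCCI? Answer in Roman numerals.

MCCLXXVI = 1276
DCCI = 701
1276 - 701 = 575

DLXXV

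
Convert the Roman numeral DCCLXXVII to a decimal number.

DCCLXXVII: D=500, C=100, C=100, L=50, X=10, X=10, V=5, I=1, I=1
500 + 100 + 100 + 50 + 10 + 10 + 5 + 1 + 1 = 777

777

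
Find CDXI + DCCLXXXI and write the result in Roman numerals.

CDXI = 411
DCCLXXXI = 781
411 + 781 = 1192

MCXCII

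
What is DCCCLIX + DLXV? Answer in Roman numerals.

DCCCLIX = 859
DLXV = 565
859 + 565 = 1424

MCDXXIV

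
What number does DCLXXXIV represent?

DCLXXXIV: D=500, C=100, L=50, X=10, X=10, X=10, IV=4
500 + 100 + 50 + 10 + 10 + 10 + 4 = 684

684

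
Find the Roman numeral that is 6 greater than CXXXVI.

CXXXVI = 136
136 + 6 = 142

CXLII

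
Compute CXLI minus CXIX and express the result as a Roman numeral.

CXLI = 141
CXIX = 119
141 - 119 = 22

XXII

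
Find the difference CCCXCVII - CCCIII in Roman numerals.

CCCXCVII = 397
CCCIII = 303
397 - 303 = 94

XCIV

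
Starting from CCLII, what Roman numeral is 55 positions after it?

CCLII = 252
252 + 55 = 307

CCCVII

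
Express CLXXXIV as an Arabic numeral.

CLXXXIV: C=100, L=50, X=10, X=10, X=10, IV=4
100 + 50 + 10 + 10 + 10 + 4 = 184

184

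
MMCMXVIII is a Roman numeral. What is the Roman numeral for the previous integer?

MMCMXVIII = 2918; previous is 2917

MMCMXVII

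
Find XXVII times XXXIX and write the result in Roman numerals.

XXVII = 27
XXXIX = 39
27 × 39 = 1053

MLIII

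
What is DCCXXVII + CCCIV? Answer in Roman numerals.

DCCXXVII = 727
CCCIV = 304
727 + 304 = 1031

MXXXI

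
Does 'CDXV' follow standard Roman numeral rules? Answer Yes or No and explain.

'CDXV': Check the rules: uses only the symbols I, V, X, L, C, D, M; no symbol is repeated more than three times in a row; V, L and D each appear at most once; the only place a smaller symbol precedes a larger one is the allowed subtractive pair CD, the symbol right after such a pair (if any) is smaller than the pair's first symbol, and otherwise the values never increase from left to right. Value: CD (400) + X (10) + V (5) = 415. So it is a valid standard Roman numeral.

Yes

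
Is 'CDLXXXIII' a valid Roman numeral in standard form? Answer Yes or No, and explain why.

'CDLXXXIII': Check the rules: uses only the symbols I, V, X, L, C, D, M; no symbol is repeated more than three times in a row; V, L and D each appear at most once; the only place a smaller symbol precedes a larger one is the allowed subtractive pair CD, the symbol right after such a pair (if any) is smaller than the pair's first symbol, and otherwise the values never increase from left to right. Value: CD (400) + L (50) + X (10) + X (10) + X (10) + I (1) + I (1) + I (1) = 483. So it is a valid standard Roman numeral.

Yes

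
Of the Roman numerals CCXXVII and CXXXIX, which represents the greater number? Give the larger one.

CCXXVII = 227
CXXXIX = 139
227 is larger

CCXXVII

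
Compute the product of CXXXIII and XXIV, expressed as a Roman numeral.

CXXXIII = 133
XXIV = 24
133 × 24 = 3192

MMMCXCII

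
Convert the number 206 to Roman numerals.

Convert 206 to Roman numerals:
  206 contains 2×100 (CC)
  6 contains 1×5 (V)
  1 contains 1×1 (I)

CCVI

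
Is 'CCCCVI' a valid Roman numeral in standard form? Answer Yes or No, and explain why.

'CCCCVI': More than 3 consecutive C's

No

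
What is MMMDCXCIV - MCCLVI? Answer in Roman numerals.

MMMDCXCIV = 3694
MCCLVI = 1256
3694 - 1256 = 2438

MMCDXXXVIII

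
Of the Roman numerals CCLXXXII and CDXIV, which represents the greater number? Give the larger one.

CCLXXXII = 282
CDXIV = 414
414 is larger

CDXIV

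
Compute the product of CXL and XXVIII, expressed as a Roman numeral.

CXL = 140
XXVIII = 28
140 × 28 = 3920

MMMCMXX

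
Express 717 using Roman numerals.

Convert 717 to Roman numerals:
  717 contains 1×500 (D)
  217 contains 2×100 (CC)
  17 contains 1×10 (X)
  7 contains 1×5 (V)
  2 contains 2×1 (II)

DCCXVII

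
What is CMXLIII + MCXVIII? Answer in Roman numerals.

CMXLIII = 943
MCXVIII = 1118
943 + 1118 = 2061

MMLXI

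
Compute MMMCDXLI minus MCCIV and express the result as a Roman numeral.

MMMCDXLI = 3441
MCCIV = 1204
3441 - 1204 = 2237

MMCCXXXVII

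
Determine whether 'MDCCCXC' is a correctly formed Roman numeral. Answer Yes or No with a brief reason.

'MDCCCXC': Check the rules: uses only the symbols I, V, X, L, C, D, M; no symbol is repeated more than three times in a row; V, L and D each appear at most once; the only place a smaller symbol precedes a larger one is the allowed subtractive pair XC, the symbol right after such a pair (if any) is smaller than the pair's first symbol, and otherwise the values never increase from left to right. Value: M (1000) + D (500) + C (100) + C (100) + C (100) + XC (90) = 1890. So it is a valid standard Roman numeral.

Yes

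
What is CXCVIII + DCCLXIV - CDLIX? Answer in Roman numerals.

CXCVIII = 198, DCCLXIV = 764, CDLIX = 459
198 + 764 = 962
962 - 459 = 503

DIII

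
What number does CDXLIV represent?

CDXLIV: CD=400, XL=40, IV=4
400 + 40 + 4 = 444

444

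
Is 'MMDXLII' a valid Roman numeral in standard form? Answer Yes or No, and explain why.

'MMDXLII': Check the rules: uses only the symbols I, V, X, L, C, D, M; no symbol is repeated more than three times in a row; V, L and D each appear at most once; the only place a smaller symbol precedes a larger one is the allowed subtractive pair XL, the symbol right after such a pair (if any) is smaller than the pair's first symbol, and otherwise the values never increase from left to right. Value: M (1000) + M (1000) + D (500) + XL (40) + I (1) + I (1) = 2542. So it is a valid standard Roman numeral.

Yes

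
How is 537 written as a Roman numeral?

Convert 537 to Roman numerals:
  537 contains 1×500 (D)
  37 contains 3×10 (XXX)
  7 contains 1×5 (V)
  2 contains 2×1 (II)

DXXXVII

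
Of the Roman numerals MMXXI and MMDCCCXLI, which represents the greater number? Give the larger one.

MMXXI = 2021
MMDCCCXLI = 2841
2841 is larger

MMDCCCXLI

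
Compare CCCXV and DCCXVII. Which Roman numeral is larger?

CCCXV = 315
DCCXVII = 717
717 is larger

DCCXVII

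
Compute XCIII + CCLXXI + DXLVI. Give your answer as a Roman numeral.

XCIII = 93, CCLXXI = 271, DXLVI = 546
93 + 271 = 364
364 + 546 = 910

CMX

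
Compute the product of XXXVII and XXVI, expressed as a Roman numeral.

XXXVII = 37
XXVI = 26
37 × 26 = 962

CMLXII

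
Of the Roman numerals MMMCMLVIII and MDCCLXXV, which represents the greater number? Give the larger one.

MMMCMLVIII = 3958
MDCCLXXV = 1775
3958 is larger

MMMCMLVIII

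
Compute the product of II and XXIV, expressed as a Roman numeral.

II = 2
XXIV = 24
2 × 24 = 48

XLVIII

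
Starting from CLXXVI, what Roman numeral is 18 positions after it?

CLXXVI = 176
176 + 18 = 194

CXCIV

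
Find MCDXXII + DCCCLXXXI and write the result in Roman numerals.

MCDXXII = 1422
DCCCLXXXI = 881
1422 + 881 = 2303

MMCCCIII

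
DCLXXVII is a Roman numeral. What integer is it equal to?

DCLXXVII: D=500, C=100, L=50, X=10, X=10, V=5, I=1, I=1
500 + 100 + 50 + 10 + 10 + 5 + 1 + 1 = 677

677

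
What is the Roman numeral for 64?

Convert 64 to Roman numerals:
  64 contains 1×50 (L)
  14 contains 1×10 (X)
  4 contains 1×4 (IV)

LXIV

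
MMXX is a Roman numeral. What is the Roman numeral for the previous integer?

MMXX = 2020, so the previous integer is 2020 - 1 = 2019

MMXIX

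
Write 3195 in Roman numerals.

Convert 3195 to Roman numerals:
  3195 contains 3×1000 (MMM)
  195 contains 1×100 (C)
  95 contains 1×90 (XC)
  5 contains 1×5 (V)

MMMCXCV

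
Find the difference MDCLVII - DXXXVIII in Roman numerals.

MDCLVII = 1657
DXXXVIII = 538
1657 - 538 = 1119

MCXIX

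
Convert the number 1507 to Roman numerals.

Convert 1507 to Roman numerals:
  1507 contains 1×1000 (M)
  507 contains 1×500 (D)
  7 contains 1×5 (V)
  2 contains 2×1 (II)

MDVII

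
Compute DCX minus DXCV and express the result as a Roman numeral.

DCX = 610
DXCV = 595
610 - 595 = 15

XV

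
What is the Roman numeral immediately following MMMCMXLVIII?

MMMCMXLVIII = 3948, so the next integer is 3948 + 1 = 3949

MMMCMXLIX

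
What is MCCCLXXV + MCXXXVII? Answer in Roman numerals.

MCCCLXXV = 1375
MCXXXVII = 1137
1375 + 1137 = 2512

MMDXII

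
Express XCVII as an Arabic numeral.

XCVII: XC=90, V=5, I=1, I=1
90 + 5 + 1 + 1 = 97

97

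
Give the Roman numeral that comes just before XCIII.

XCIII = 93; previous is 92

XCII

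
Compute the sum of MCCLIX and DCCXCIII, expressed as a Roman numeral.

MCCLIX = 1259
DCCXCIII = 793
1259 + 793 = 2052

MMLII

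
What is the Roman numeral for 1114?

Convert 1114 to Roman numerals:
  1114 contains 1×1000 (M)
  114 contains 1×100 (C)
  14 contains 1×10 (X)
  4 contains 1×4 (IV)

MCXIV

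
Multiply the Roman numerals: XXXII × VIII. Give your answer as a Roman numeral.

XXXII = 32
VIII = 8
32 × 8 = 256

CCLVI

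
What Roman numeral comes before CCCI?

CCCI = 301, so the previous integer is 301 - 1 = 300

CCC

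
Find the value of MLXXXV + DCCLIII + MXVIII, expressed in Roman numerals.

MLXXXV = 1085, DCCLIII = 753, MXVIII = 1018
1085 + 753 = 1838
1838 + 1018 = 2856

MMDCCCLVI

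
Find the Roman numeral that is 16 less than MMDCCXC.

MMDCCXC = 2790
2790 - 16 = 2774

MMDCCLXXIV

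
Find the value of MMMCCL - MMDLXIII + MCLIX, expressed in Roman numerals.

MMMCCL = 3250, MMDLXIII = 2563, MCLIX = 1159
3250 - 2563 = 687
687 + 1159 = 1846

MDCCCXLVI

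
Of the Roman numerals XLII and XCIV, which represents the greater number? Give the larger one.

XLII = 42
XCIV = 94
94 is larger

XCIV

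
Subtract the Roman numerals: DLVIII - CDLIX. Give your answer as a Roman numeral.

DLVIII = 558
CDLIX = 459
558 - 459 = 99

XCIX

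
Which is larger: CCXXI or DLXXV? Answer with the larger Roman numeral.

CCXXI = 221
DLXXV = 575
575 is larger

DLXXV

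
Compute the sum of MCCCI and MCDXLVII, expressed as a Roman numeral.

MCCCI = 1301
MCDXLVII = 1447
1301 + 1447 = 2748

MMDCCXLVIII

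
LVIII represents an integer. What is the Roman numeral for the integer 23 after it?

LVIII = 58
58 + 23 = 81

LXXXI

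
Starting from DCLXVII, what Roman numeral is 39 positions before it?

DCLXVII = 667
667 - 39 = 628

DCXXVIII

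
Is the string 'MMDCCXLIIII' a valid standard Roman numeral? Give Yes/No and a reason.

'MMDCCXLIIII': More than 3 consecutive I's

No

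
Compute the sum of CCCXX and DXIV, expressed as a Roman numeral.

CCCXX = 320
DXIV = 514
320 + 514 = 834

DCCCXXXIV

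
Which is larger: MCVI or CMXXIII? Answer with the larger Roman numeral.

MCVI = 1106
CMXXIII = 923
1106 is larger

MCVI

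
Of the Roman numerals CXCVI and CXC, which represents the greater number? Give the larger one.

CXCVI = 196
CXC = 190
196 is larger

CXCVI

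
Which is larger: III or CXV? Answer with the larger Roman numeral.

III = 3
CXV = 115
115 is larger

CXV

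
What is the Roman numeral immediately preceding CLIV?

CLIV = 154, so the previous integer is 154 - 1 = 153

CLIII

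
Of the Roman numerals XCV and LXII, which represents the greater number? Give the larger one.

XCV = 95
LXII = 62
95 is larger

XCV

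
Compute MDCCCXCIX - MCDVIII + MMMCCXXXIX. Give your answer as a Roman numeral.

MDCCCXCIX = 1899, MCDVIII = 1408, MMMCCXXXIX = 3239
1899 - 1408 = 491
491 + 3239 = 3730

MMMDCCXXX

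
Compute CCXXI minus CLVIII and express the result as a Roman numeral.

CCXXI = 221
CLVIII = 158
221 - 158 = 63

LXIII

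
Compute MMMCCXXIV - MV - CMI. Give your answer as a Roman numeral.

MMMCCXXIV = 3224, MV = 1005, CMI = 901
3224 - 1005 = 2219
2219 - 901 = 1318

MCCCXVIII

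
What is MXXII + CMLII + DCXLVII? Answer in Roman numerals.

MXXII = 1022, CMLII = 952, DCXLVII = 647
1022 + 952 = 1974
1974 + 647 = 2621

MMDCXXI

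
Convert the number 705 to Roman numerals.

Convert 705 to Roman numerals:
  705 contains 1×500 (D)
  205 contains 2×100 (CC)
  5 contains 1×5 (V)

DCCV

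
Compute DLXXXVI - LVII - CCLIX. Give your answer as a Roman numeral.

DLXXXVI = 586, LVII = 57, CCLIX = 259
586 - 57 = 529
529 - 259 = 270

CCLXX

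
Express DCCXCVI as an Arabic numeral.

DCCXCVI: D=500, C=100, C=100, XC=90, V=5, I=1
500 + 100 + 100 + 90 + 5 + 1 = 796

796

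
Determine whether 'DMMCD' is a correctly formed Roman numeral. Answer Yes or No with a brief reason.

'DMMCD': D should not appear more than once

No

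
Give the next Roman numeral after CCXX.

CCXX = 220, so the next integer is 220 + 1 = 221

CCXXI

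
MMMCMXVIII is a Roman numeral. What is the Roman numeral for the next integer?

MMMCMXVIII = 3918; next is 3919

MMMCMXIX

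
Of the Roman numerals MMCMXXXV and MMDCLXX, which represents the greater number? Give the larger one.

MMCMXXXV = 2935
MMDCLXX = 2670
2935 is larger

MMCMXXXV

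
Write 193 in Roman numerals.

Convert 193 to Roman numerals:
  193 contains 1×100 (C)
  93 contains 1×90 (XC)
  3 contains 3×1 (III)

CXCIII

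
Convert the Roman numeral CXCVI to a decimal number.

CXCVI: C=100, XC=90, V=5, I=1
100 + 90 + 5 + 1 = 196

196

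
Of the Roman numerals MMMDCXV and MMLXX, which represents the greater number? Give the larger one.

MMMDCXV = 3615
MMLXX = 2070
3615 is larger

MMMDCXV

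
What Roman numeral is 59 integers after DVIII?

DVIII = 508
508 + 59 = 567

DLXVII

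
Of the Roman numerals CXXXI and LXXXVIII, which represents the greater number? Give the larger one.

CXXXI = 131
LXXXVIII = 88
131 is larger

CXXXI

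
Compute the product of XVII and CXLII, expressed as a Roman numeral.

XVII = 17
CXLII = 142
17 × 142 = 2414

MMCDXIV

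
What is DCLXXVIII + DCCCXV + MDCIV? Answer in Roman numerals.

DCLXXVIII = 678, DCCCXV = 815, MDCIV = 1604
678 + 815 = 1493
1493 + 1604 = 3097

MMMXCVII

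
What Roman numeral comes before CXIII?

CXIII = 113; previous is 112

CXII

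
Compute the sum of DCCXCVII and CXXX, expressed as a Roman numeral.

DCCXCVII = 797
CXXX = 130
797 + 130 = 927

CMXXVII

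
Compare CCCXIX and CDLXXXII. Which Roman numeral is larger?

CCCXIX = 319
CDLXXXII = 482
482 is larger

CDLXXXII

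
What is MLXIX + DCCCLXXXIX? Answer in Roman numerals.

MLXIX = 1069
DCCCLXXXIX = 889
1069 + 889 = 1958

MCMLVIII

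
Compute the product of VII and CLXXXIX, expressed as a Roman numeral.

VII = 7
CLXXXIX = 189
7 × 189 = 1323

MCCCXXIII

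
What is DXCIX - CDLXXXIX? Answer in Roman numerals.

DXCIX = 599
CDLXXXIX = 489
599 - 489 = 110

CX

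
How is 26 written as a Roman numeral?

Convert 26 to Roman numerals:
  26 contains 2×10 (XX)
  6 contains 1×5 (V)
  1 contains 1×1 (I)

XXVI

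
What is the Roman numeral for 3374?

Convert 3374 to Roman numerals:
  3374 contains 3×1000 (MMM)
  374 contains 3×100 (CCC)
  74 contains 1×50 (L)
  24 contains 2×10 (XX)
  4 contains 1×4 (IV)

MMMCCCLXXIV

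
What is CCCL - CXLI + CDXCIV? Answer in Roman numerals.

CCCL = 350, CXLI = 141, CDXCIV = 494
350 - 141 = 209
209 + 494 = 703

DCCIII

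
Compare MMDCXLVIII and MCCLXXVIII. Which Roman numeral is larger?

MMDCXLVIII = 2648
MCCLXXVIII = 1278
2648 is larger

MMDCXLVIII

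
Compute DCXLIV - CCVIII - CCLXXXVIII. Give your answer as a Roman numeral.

DCXLIV = 644, CCVIII = 208, CCLXXXVIII = 288
644 - 208 = 436
436 - 288 = 148

CXLVIII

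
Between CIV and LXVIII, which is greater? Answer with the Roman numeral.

CIV = 104
LXVIII = 68
104 is larger

CIV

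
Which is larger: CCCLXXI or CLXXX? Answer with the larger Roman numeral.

CCCLXXI = 371
CLXXX = 180
371 is larger

CCCLXXI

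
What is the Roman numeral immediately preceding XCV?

XCV = 95; previous is 94

XCIV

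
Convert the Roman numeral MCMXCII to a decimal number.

MCMXCII: M=1000, CM=900, XC=90, I=1, I=1
1000 + 900 + 90 + 1 + 1 = 1992

1992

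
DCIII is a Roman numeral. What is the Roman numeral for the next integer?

DCIII = 603; next is 604

DCIV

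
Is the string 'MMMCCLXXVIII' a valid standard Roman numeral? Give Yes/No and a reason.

'MMMCCLXXVIII': Check the rules: uses only the symbols I, V, X, L, C, D, M; no symbol is repeated more than three times in a row; V, L and D each appear at most once; no smaller symbol precedes a larger one (values never increase from left to right). Value: M (1000) + M (1000) + M (1000) + C (100) + C (100) + L (50) + X (10) + X (10) + V (5) + I (1) + I (1) + I (1) = 3278. So it is a valid standard Roman numeral.

Yes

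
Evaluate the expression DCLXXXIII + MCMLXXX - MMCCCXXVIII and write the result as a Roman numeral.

DCLXXXIII = 683, MCMLXXX = 1980, MMCCCXXVIII = 2328
683 + 1980 = 2663
2663 - 2328 = 335

CCCXXXV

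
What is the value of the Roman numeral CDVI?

CDVI: CD=400, V=5, I=1
400 + 5 + 1 = 406

406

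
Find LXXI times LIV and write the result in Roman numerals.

LXXI = 71
LIV = 54
71 × 54 = 3834

MMMDCCCXXXIV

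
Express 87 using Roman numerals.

Convert 87 to Roman numerals:
  87 contains 1×50 (L)
  37 contains 3×10 (XXX)
  7 contains 1×5 (V)
  2 contains 2×1 (II)

LXXXVII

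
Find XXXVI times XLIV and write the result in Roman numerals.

XXXVI = 36
XLIV = 44
36 × 44 = 1584

MDLXXXIV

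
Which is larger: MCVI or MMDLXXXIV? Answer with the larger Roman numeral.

MCVI = 1106
MMDLXXXIV = 2584
2584 is larger

MMDLXXXIV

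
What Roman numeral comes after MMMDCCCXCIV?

MMMDCCCXCIV = 3894; next is 3895

MMMDCCCXCV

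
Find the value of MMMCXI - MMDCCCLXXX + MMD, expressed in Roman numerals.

MMMCXI = 3111, MMDCCCLXXX = 2880, MMD = 2500
3111 - 2880 = 231
231 + 2500 = 2731

MMDCCXXXI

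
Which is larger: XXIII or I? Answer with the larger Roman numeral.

XXIII = 23
I = 1
23 is larger

XXIII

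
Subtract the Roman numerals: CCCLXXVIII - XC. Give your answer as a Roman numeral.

CCCLXXVIII = 378
XC = 90
378 - 90 = 288

CCLXXXVIII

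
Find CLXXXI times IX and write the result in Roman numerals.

CLXXXI = 181
IX = 9
181 × 9 = 1629

MDCXXIX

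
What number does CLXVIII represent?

CLXVIII: C=100, L=50, X=10, V=5, I=1, I=1, I=1
100 + 50 + 10 + 5 + 1 + 1 + 1 = 168

168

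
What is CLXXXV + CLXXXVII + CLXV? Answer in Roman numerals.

CLXXXV = 185, CLXXXVII = 187, CLXV = 165
185 + 187 = 372
372 + 165 = 537

DXXXVII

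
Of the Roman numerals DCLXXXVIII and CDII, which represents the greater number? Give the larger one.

DCLXXXVIII = 688
CDII = 402
688 is larger

DCLXXXVIII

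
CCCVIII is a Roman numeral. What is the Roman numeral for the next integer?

CCCVIII = 308, so the next integer is 308 + 1 = 309

CCCIX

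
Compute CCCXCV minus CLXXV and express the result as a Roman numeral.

CCCXCV = 395
CLXXV = 175
395 - 175 = 220

CCXX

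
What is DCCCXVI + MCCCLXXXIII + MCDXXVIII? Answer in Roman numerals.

DCCCXVI = 816, MCCCLXXXIII = 1383, MCDXXVIII = 1428
816 + 1383 = 2199
2199 + 1428 = 3627

MMMDCXXVII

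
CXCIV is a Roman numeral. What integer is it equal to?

CXCIV: C=100, XC=90, IV=4
100 + 90 + 4 = 194

194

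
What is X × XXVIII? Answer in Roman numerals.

X = 10
XXVIII = 28
10 × 28 = 280

CCLXXX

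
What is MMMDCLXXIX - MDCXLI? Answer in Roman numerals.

MMMDCLXXIX = 3679
MDCXLI = 1641
3679 - 1641 = 2038

MMXXXVIII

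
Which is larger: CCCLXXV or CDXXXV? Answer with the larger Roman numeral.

CCCLXXV = 375
CDXXXV = 435
435 is larger

CDXXXV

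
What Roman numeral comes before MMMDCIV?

MMMDCIV = 3604, so the previous integer is 3604 - 1 = 3603

MMMDCIII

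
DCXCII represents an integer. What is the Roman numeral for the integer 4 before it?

DCXCII = 692
692 - 4 = 688

DCLXXXVIII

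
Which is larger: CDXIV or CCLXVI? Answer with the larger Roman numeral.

CDXIV = 414
CCLXVI = 266
414 is larger

CDXIV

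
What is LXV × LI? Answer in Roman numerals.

LXV = 65
LI = 51
65 × 51 = 3315

MMMCCCXV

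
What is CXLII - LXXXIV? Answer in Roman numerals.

CXLII = 142
LXXXIV = 84
142 - 84 = 58

LVIII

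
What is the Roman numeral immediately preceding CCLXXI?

CCLXXI = 271, so the previous integer is 271 - 1 = 270

CCLXX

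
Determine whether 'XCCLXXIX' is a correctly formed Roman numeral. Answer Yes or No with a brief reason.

'XCCLXXIX': X (position 1) comes before the larger symbol C (position 3) without being directly in front of it as a subtractive pair; apart from IV, IX, XL, XC, CD and CM, symbols must go from largest to smallest

No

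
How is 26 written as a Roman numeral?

Convert 26 to Roman numerals:
  26 contains 2×10 (XX)
  6 contains 1×5 (V)
  1 contains 1×1 (I)

XXVI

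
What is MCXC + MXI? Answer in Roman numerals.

MCXC = 1190
MXI = 1011
1190 + 1011 = 2201

MMCCI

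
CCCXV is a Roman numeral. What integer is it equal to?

CCCXV: C=100, C=100, C=100, X=10, V=5
100 + 100 + 100 + 10 + 5 = 315

315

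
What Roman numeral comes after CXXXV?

CXXXV = 135, so the next integer is 135 + 1 = 136

CXXXVI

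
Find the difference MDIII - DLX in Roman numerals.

MDIII = 1503
DLX = 560
1503 - 560 = 943

CMXLIII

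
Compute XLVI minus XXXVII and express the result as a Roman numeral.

XLVI = 46
XXXVII = 37
46 - 37 = 9

IX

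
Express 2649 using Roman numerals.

Convert 2649 to Roman numerals:
  2649 contains 2×1000 (MM)
  649 contains 1×500 (D)
  149 contains 1×100 (C)
  49 contains 1×40 (XL)
  9 contains 1×9 (IX)

MMDCXLIX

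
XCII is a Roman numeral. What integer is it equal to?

XCII: XC=90, I=1, I=1
90 + 1 + 1 = 92

92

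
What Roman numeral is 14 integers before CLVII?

CLVII = 157
157 - 14 = 143

CXLIII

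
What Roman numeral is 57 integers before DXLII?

DXLII = 542
542 - 57 = 485

CDLXXXV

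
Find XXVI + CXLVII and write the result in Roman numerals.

XXVI = 26
CXLVII = 147
26 + 147 = 173

CLXXIII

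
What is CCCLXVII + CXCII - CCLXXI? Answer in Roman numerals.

CCCLXVII = 367, CXCII = 192, CCLXXI = 271
367 + 192 = 559
559 - 271 = 288

CCLXXXVIII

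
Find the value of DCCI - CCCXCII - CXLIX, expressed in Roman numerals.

DCCI = 701, CCCXCII = 392, CXLIX = 149
701 - 392 = 309
309 - 149 = 160

CLX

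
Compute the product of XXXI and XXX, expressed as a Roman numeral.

XXXI = 31
XXX = 30
31 × 30 = 930

CMXXX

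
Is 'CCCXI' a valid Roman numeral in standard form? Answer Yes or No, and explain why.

'CCCXI': Check the rules: uses only the symbols I, V, X, L, C, D, M; no symbol is repeated more than three times in a row; V, L and D each appear at most once; no smaller symbol precedes a larger one (values never increase from left to right). Value: C (100) + C (100) + C (100) + X (10) + I (1) = 311. So it is a valid standard Roman numeral.

Yes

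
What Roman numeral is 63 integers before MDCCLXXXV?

MDCCLXXXV = 1785
1785 - 63 = 1722

MDCCXXII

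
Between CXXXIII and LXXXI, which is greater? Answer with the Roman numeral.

CXXXIII = 133
LXXXI = 81
133 is larger

CXXXIII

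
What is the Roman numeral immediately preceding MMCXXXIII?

MMCXXXIII = 2133, so the previous integer is 2133 - 1 = 2132

MMCXXXII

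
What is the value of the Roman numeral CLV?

CLV: C=100, L=50, V=5
100 + 50 + 5 = 155

155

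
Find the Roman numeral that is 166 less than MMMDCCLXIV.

MMMDCCLXIV = 3764
3764 - 166 = 3598

MMMDXCVIII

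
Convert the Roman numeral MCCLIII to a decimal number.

MCCLIII: M=1000, C=100, C=100, L=50, I=1, I=1, I=1
1000 + 100 + 100 + 50 + 1 + 1 + 1 = 1253

1253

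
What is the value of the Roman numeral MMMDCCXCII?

MMMDCCXCII: M=1000, M=1000, M=1000, D=500, C=100, C=100, XC=90, I=1, I=1
1000 + 1000 + 1000 + 500 + 100 + 100 + 90 + 1 + 1 = 3792

3792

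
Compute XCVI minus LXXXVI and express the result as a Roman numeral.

XCVI = 96
LXXXVI = 86
96 - 86 = 10

X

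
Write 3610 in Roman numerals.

Convert 3610 to Roman numerals:
  3610 contains 3×1000 (MMM)
  610 contains 1×500 (D)
  110 contains 1×100 (C)
  10 contains 1×10 (X)

MMMDCX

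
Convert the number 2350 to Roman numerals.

Convert 2350 to Roman numerals:
  2350 contains 2×1000 (MM)
  350 contains 3×100 (CCC)
  50 contains 1×50 (L)

MMCCCL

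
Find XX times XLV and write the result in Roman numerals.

XX = 20
XLV = 45
20 × 45 = 900

CM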